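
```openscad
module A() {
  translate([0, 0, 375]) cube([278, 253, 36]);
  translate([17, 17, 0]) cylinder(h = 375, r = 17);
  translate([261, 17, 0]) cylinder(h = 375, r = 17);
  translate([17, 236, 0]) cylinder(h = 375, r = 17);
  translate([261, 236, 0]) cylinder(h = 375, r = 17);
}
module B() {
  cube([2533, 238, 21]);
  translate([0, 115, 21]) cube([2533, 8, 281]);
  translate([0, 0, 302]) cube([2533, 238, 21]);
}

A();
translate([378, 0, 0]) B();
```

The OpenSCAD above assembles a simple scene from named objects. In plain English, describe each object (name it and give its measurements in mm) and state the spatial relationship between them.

A is a four-legged stool. The seat is 278×253 mm, 36 mm thick, top at z = 411 mm. It stands on four round legs, each 34 mm in diameter, from z = 0 to the seat underside, each leg's axis is inset half a diameter from the nearest pair of seat edges (so the leg's bounding box is flush with the corner).

B is an I-beam lying along x, 2533 mm long. Overall section height 323 mm. Two flanges 238 mm wide (y) and 21 mm thick, one on the floor and one at the top; a web 8 mm thick runs between them, centred on the flange width.

The I-beam is on the floor beside the stool on its +x side.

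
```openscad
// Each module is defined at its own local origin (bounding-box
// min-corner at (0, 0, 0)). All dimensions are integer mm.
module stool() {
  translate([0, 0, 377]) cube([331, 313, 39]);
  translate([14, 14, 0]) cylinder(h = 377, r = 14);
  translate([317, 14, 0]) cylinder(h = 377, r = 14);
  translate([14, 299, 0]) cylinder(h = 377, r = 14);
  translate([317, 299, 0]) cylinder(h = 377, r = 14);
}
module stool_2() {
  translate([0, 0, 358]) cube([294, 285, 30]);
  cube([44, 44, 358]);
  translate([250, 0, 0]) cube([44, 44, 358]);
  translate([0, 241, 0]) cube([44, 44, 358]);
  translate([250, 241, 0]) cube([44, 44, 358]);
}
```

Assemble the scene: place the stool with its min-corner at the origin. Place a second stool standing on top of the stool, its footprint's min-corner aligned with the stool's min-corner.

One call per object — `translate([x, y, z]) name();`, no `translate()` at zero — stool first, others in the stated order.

stool();
translate([0, 0, 416]) stool_2();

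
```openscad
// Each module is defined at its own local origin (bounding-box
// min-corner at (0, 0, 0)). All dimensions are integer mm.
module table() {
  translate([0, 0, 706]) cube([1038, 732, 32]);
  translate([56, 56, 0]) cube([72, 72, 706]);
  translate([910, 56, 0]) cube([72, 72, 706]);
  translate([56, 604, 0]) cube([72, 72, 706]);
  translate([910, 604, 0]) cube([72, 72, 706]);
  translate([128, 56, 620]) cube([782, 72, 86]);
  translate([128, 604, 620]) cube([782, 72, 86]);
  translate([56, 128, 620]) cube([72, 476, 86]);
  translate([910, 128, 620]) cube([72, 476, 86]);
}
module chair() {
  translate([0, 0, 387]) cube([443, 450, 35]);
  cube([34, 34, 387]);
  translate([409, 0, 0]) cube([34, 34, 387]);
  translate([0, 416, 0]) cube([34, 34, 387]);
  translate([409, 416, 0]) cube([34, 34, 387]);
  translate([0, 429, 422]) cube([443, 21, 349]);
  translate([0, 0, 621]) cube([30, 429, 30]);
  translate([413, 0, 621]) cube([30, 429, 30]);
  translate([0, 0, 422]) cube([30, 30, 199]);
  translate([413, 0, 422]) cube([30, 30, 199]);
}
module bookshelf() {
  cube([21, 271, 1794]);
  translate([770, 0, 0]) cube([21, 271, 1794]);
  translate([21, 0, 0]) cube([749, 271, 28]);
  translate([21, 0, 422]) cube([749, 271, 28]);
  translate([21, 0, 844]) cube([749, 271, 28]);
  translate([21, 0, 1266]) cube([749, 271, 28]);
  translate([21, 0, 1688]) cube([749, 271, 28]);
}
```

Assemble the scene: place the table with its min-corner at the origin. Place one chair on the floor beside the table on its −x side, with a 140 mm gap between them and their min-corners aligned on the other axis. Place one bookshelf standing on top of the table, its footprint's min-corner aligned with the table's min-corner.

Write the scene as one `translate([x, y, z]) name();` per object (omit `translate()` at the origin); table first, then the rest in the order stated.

table();
translate([-583, 0, 0]) chair();
translate([0, 0, 738]) bookshelf();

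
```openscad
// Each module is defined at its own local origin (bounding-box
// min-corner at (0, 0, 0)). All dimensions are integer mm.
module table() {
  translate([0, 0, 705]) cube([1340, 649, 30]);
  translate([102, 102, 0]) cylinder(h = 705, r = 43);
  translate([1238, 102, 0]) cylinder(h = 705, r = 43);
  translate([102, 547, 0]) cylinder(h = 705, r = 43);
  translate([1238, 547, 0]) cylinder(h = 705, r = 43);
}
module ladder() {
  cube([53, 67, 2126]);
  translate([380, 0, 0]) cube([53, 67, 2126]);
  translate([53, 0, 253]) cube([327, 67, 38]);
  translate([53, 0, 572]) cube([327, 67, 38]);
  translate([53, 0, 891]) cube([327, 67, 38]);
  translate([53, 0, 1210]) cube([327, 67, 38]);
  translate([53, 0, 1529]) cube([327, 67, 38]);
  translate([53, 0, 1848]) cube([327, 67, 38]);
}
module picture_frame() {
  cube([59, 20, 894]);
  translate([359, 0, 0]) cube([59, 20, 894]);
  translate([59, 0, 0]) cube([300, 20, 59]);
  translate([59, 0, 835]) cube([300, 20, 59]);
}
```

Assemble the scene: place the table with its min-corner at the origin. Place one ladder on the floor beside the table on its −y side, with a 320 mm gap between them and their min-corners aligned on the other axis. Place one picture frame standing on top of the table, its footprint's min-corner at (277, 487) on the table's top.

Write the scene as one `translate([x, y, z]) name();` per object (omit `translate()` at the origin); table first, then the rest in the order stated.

table();
translate([0, -387, 0]) ladder();
translate([277, 487, 735]) picture_frame();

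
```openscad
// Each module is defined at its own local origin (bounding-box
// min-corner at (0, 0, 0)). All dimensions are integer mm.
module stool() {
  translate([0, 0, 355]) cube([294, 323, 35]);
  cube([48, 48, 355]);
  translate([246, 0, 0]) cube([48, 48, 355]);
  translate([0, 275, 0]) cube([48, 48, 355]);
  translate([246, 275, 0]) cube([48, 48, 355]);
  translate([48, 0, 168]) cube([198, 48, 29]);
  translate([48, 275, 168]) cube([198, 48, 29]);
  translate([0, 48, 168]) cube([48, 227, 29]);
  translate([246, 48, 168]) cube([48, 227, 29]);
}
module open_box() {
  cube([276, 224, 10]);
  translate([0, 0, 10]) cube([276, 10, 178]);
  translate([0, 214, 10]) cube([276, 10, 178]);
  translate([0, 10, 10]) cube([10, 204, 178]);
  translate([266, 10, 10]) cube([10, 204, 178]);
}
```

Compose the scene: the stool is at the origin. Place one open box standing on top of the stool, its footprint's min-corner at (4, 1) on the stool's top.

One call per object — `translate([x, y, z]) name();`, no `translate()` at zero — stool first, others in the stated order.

stool();
translate([4, 1, 390]) open_box();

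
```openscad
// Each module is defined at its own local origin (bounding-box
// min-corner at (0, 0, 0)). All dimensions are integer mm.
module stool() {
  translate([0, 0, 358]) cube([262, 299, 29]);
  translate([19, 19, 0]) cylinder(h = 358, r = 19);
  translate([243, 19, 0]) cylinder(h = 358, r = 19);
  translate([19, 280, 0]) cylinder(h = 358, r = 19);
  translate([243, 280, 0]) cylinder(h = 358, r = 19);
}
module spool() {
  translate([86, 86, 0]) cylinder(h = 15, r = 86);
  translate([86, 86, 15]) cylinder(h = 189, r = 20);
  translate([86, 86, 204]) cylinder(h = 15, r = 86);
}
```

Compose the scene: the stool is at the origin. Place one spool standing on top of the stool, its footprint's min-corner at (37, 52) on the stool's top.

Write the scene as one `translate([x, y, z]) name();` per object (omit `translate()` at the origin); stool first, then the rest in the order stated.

stool();
translate([37, 52, 387]) spool();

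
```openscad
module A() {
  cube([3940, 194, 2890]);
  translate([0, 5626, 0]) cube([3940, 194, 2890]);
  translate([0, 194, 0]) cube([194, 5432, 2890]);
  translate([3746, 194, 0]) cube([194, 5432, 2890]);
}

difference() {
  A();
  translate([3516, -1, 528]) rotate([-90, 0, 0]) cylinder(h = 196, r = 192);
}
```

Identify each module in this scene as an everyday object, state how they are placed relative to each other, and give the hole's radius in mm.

A is a house frame. The house frame has a circular hole through its front wall. The hole's radius is 192 mm.

The subtracted cylinder has r = 192 mm.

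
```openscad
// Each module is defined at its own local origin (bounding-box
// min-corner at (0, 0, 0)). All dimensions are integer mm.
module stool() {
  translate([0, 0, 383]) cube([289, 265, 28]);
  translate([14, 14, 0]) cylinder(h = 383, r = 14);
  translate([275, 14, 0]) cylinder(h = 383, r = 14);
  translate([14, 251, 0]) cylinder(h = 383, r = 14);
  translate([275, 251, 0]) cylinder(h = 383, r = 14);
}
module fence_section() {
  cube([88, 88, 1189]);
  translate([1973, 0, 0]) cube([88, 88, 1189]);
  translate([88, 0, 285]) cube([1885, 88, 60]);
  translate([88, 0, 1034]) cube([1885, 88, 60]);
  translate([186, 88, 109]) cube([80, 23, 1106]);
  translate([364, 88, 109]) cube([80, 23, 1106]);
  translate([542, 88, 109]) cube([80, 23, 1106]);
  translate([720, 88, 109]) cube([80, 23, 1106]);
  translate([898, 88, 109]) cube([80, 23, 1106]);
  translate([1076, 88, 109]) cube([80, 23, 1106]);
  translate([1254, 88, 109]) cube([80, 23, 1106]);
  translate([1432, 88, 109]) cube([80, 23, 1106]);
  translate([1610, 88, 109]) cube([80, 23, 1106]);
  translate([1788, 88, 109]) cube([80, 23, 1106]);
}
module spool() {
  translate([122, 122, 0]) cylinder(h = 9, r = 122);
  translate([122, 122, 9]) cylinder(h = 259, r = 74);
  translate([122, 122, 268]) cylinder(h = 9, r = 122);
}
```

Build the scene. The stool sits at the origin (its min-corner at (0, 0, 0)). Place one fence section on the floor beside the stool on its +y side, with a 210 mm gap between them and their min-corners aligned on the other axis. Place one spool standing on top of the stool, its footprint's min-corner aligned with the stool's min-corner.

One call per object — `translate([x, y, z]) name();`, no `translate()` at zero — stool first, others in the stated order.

stool();
translate([0, 475, 0]) fence_section();
translate([0, 0, 411]) spool();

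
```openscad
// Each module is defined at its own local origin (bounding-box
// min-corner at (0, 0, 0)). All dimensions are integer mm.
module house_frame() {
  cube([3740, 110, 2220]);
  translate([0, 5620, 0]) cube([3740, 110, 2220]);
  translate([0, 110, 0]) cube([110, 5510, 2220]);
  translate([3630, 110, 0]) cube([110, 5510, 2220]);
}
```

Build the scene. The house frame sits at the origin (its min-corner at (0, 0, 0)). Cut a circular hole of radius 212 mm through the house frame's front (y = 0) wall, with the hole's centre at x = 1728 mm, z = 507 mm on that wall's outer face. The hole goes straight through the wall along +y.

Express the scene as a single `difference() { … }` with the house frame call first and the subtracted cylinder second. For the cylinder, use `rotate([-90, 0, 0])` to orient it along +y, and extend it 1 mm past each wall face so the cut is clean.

difference() {
  house_frame();
  translate([1728, -1, 507]) rotate([-90, 0, 0]) cylinder(h = 112, r = 212);
}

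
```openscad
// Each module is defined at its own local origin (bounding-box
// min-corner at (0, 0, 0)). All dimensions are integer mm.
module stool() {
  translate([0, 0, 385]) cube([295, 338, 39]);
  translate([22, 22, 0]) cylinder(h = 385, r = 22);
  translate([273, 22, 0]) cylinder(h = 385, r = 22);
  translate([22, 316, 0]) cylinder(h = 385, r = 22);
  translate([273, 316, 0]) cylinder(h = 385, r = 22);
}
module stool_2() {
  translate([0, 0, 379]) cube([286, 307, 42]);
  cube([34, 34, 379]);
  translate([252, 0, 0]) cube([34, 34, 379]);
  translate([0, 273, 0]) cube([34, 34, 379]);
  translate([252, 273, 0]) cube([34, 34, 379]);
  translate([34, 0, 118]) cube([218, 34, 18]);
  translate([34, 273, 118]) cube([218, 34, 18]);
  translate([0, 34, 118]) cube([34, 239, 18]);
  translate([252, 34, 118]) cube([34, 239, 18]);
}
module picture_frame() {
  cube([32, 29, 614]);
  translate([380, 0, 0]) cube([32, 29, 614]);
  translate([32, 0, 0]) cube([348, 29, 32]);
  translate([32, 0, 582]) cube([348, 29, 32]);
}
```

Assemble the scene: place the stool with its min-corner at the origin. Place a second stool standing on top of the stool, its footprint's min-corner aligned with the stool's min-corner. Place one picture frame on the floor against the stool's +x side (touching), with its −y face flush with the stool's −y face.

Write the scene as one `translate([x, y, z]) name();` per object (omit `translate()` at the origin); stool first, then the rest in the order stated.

stool();
translate([0, 0, 424]) stool_2();
translate([295, 0, 0]) picture_frame();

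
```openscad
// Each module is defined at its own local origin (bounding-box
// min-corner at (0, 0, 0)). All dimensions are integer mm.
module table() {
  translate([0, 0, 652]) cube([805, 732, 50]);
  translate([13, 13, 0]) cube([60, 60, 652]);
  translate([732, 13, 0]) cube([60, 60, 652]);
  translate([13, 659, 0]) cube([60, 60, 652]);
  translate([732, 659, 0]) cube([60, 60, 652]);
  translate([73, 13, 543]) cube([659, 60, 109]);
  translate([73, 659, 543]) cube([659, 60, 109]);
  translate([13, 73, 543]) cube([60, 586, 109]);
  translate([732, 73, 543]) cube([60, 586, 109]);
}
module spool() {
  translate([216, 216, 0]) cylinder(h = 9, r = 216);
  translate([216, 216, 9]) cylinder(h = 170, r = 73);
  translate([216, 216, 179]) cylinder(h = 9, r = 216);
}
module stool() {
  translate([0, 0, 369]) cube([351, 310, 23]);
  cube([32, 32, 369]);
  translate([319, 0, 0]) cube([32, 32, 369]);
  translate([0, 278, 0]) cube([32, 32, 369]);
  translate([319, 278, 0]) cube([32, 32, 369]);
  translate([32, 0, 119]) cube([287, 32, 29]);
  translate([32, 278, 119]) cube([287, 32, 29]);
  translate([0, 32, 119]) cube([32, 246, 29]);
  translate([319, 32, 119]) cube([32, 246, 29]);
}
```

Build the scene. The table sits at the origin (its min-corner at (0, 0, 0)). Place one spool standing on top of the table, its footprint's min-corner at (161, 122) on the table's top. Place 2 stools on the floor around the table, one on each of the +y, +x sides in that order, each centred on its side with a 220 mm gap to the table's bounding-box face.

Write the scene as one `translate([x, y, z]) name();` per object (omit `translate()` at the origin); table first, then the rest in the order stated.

table();
translate([161, 122, 702]) spool();
translate([227, 952, 0]) stool();
translate([1025, 211, 0]) stool();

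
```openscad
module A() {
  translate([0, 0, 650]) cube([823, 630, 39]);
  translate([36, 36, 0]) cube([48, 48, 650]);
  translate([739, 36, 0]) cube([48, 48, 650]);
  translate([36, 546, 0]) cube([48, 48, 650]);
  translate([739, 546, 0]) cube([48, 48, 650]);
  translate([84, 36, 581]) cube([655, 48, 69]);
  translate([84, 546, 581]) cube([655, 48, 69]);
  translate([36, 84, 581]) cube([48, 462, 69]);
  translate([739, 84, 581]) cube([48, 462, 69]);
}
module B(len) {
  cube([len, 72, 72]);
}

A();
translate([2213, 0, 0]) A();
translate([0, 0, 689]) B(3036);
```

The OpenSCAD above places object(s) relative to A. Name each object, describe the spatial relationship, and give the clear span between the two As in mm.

Second table starts at x = 2213; first ends at x = 823; clear span = 2213 − 823 = 1390 mm.

A is a table. B is a beam. A beam spans the tops of two tables. The clear span between the two tables is 1390 mm.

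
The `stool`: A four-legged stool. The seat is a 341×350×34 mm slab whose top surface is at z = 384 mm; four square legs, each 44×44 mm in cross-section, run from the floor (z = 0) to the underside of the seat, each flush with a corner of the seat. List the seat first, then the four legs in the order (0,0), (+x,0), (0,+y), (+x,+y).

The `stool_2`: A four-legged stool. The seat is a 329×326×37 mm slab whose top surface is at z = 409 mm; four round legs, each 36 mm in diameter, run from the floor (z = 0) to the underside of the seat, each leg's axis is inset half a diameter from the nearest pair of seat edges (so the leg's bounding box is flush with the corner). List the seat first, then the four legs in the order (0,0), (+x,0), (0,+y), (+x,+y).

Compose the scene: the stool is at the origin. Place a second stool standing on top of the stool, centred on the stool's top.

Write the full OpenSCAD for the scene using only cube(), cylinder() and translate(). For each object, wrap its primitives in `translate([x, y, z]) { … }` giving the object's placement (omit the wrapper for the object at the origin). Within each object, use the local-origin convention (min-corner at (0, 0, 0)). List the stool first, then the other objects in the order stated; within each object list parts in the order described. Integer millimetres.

translate([0, 0, 350]) cube([341, 350, 34]);
cube([44, 44, 350]);
translate([297, 0, 0]) cube([44, 44, 350]);
translate([0, 306, 0]) cube([44, 44, 350]);
translate([297, 306, 0]) cube([44, 44, 350]);
translate([6, 12, 384]) {
  translate([0, 0, 372]) cube([329, 326, 37]);
  translate([18, 18, 0]) cylinder(h = 372, r = 18);
  translate([311, 18, 0]) cylinder(h = 372, r = 18);
  translate([18, 308, 0]) cylinder(h = 372, r = 18);
  translate([311, 308, 0]) cylinder(h = 372, r = 18);
}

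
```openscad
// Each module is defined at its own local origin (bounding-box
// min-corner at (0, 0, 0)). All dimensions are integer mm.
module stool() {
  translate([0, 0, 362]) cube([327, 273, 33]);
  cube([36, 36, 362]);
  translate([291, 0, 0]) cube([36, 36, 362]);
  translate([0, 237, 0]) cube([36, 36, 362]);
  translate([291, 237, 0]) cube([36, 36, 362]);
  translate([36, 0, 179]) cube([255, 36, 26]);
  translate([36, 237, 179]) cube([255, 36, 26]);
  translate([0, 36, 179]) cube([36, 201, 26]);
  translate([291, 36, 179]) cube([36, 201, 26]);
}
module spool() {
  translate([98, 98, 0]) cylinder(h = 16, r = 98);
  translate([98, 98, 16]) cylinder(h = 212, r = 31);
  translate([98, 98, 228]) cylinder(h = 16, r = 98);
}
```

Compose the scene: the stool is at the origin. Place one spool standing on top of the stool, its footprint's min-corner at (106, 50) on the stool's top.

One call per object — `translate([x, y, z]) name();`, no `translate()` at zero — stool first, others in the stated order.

stool();
translate([106, 50, 395]) spool();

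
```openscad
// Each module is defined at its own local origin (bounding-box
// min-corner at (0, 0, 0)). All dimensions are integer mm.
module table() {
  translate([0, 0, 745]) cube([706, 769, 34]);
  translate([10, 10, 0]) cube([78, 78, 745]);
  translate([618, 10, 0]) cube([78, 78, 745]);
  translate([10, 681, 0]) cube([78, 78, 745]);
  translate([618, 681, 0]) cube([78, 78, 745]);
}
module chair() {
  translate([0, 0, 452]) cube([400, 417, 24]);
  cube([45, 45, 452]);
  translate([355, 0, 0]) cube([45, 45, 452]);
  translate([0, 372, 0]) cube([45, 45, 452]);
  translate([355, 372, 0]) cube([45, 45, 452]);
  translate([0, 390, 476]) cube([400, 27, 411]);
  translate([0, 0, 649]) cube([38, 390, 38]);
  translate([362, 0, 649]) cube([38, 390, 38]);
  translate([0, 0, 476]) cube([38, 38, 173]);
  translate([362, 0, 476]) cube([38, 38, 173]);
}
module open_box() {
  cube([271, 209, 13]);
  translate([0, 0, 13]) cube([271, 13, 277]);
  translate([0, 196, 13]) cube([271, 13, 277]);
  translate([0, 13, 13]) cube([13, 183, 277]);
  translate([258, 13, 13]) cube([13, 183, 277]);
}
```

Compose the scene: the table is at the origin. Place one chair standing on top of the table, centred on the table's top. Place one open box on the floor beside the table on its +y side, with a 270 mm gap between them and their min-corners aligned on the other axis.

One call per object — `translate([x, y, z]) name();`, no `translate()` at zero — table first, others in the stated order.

table();
translate([153, 176, 779]) chair();
translate([0, 1039, 0]) open_box();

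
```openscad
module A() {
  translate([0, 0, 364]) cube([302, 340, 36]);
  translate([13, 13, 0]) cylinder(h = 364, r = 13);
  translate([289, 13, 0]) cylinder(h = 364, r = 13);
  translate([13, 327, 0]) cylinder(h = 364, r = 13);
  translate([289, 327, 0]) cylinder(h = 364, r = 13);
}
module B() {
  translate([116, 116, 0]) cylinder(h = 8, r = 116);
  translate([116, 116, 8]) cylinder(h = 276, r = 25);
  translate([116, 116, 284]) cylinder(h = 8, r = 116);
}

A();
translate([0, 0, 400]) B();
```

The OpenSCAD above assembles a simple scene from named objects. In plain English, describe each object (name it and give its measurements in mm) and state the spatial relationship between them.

A is a simple wooden stool: a rectangular seat 302 mm (x) by 340 mm (y), 36 mm thick, top face at z = 400 mm, on four round legs, each 26 mm in diameter. The legs rest on z = 0, each leg's axis is inset half a diameter from the nearest pair of seat edges (so the leg's bounding box is flush with the corner).

B is a spool: two coaxial disc flanges of radius 116 mm and thickness 8 mm, joined by a core cylinder of radius 25 mm and height 276 mm. The lower flange rests on z = 0 and the three cylinders share a vertical axis.

The spool is on top of the stool.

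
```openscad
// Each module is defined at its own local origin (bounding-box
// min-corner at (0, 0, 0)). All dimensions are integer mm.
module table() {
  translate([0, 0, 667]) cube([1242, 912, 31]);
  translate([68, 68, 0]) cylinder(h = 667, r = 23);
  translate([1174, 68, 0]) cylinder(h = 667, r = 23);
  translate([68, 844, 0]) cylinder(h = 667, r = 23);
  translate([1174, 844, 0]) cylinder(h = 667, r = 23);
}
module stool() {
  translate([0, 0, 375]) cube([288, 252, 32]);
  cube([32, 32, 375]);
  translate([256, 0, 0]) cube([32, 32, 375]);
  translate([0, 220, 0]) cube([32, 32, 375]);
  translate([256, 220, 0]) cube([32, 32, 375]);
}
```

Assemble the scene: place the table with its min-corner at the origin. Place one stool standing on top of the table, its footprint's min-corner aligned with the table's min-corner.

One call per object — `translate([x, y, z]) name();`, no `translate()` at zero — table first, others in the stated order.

table();
translate([0, 0, 698]) stool();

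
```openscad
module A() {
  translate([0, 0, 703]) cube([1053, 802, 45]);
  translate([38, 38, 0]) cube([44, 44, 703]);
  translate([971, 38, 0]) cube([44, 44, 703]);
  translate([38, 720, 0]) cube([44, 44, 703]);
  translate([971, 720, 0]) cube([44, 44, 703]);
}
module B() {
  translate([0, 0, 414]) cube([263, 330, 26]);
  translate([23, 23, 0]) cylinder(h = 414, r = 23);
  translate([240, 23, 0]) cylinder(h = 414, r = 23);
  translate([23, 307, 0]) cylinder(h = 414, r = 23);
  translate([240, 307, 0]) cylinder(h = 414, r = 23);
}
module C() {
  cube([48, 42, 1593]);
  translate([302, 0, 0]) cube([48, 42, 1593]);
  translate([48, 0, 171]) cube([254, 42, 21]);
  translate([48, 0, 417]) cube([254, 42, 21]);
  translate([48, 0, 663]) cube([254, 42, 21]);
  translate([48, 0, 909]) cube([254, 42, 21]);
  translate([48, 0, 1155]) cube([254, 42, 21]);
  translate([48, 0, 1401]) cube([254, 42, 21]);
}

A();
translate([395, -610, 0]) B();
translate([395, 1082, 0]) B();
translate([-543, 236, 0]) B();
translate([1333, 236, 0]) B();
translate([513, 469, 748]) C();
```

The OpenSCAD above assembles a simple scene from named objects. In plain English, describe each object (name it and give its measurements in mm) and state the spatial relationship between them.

A is a table: top 1053 mm (x) × 802 mm (y), 45 mm thick, upper face at z = 748 mm, on four 44×44 mm square legs, each inset 38 mm from the nearest pair of top edges, running from z = 0 to the bottom of the top.

B is a simple wooden stool: a rectangular seat 263 mm (x) by 330 mm (y), 26 mm thick, top face at z = 440 mm, on four round legs, each 46 mm in diameter. The legs rest on z = 0, each leg's axis is inset half a diameter from the nearest pair of seat edges (so the leg's bounding box is flush with the corner).

C is a wooden ladder with two side rails of 48×42 mm section and 1593 mm height, set 350 mm apart overall. Between them run 6 rectangular rungs (42 mm deep, 21 mm thick), front faces flush with the rails' −y face. The bottom of the first rung is 171 mm above the floor and each subsequent rung is 246 mm higher than the one below.

Four stools sit around the table at the −y, +y, −x, +x sides. The ladder is on top of the table.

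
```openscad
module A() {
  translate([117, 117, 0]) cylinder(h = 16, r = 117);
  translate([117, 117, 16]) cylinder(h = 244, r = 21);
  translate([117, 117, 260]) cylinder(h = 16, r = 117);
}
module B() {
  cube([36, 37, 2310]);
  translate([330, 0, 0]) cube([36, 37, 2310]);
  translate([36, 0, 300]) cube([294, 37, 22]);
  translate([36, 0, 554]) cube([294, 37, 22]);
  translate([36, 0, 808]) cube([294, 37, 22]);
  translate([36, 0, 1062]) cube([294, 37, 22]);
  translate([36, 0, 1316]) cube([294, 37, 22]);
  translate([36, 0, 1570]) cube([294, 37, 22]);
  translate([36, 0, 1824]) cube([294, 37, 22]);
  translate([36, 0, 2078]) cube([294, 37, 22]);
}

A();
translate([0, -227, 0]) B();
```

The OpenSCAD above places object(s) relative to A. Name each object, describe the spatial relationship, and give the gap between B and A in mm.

The ladder's nearest face is 190 mm from the spool's −y face.

A is a spool. B is a ladder. The ladder is on the floor beside the spool on its −y side. The gap between the ladder and the spool is 190 mm.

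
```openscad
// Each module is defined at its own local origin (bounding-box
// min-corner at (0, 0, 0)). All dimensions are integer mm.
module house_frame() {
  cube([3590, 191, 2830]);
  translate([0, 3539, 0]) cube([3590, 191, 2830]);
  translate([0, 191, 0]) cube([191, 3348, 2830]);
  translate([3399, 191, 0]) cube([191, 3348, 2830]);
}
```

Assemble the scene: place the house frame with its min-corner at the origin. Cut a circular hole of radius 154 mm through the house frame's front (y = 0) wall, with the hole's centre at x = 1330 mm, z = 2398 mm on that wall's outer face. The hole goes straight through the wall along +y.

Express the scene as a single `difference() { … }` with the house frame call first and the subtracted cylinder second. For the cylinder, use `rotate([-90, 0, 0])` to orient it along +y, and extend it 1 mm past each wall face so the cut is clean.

difference() {
  house_frame();
  translate([1330, -1, 2398]) rotate([-90, 0, 0]) cylinder(h = 193, r = 154);
}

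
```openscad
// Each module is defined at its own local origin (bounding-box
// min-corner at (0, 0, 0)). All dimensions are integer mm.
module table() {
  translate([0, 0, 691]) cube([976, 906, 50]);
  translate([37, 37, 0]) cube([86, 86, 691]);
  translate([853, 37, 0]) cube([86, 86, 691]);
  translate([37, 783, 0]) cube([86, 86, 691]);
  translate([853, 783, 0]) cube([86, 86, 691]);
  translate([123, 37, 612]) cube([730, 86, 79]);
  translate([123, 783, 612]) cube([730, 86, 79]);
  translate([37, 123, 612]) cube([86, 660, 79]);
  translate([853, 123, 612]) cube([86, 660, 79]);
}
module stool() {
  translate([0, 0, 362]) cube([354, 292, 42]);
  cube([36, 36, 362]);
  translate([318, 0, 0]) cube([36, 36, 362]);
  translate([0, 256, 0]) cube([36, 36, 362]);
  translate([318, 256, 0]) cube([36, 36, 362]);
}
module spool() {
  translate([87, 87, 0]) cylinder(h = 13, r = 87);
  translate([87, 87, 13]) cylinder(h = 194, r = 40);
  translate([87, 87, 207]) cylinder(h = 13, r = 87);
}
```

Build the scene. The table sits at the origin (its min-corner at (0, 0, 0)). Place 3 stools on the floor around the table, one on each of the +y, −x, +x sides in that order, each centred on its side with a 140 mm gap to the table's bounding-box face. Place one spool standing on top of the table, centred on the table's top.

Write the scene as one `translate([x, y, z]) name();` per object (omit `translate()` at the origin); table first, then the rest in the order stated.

table();
translate([311, 1046, 0]) stool();
translate([-494, 307, 0]) stool();
translate([1116, 307, 0]) stool();
translate([401, 366, 741]) spool();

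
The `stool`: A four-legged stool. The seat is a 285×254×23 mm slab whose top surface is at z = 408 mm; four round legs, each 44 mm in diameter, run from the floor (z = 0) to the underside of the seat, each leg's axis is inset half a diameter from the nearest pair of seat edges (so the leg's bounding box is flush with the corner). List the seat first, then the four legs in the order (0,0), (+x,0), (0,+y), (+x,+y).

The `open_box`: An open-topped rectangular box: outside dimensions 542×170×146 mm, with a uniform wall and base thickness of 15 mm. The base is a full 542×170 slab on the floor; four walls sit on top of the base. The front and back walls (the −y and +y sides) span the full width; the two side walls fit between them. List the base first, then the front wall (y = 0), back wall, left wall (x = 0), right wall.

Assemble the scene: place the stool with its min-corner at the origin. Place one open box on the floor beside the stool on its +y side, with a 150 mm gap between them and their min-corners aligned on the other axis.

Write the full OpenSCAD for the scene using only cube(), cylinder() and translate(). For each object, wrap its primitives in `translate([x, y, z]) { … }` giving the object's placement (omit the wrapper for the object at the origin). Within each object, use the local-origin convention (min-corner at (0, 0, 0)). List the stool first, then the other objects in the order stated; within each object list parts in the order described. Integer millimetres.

translate([0, 0, 385]) cube([285, 254, 23]);
translate([22, 22, 0]) cylinder(h = 385, r = 22);
translate([263, 22, 0]) cylinder(h = 385, r = 22);
translate([22, 232, 0]) cylinder(h = 385, r = 22);
translate([263, 232, 0]) cylinder(h = 385, r = 22);
translate([0, 404, 0]) {
  cube([542, 170, 15]);
  translate([0, 0, 15]) cube([542, 15, 131]);
  translate([0, 155, 15]) cube([542, 15, 131]);
  translate([0, 15, 15]) cube([15, 140, 131]);
  translate([527, 15, 15]) cube([15, 140, 131]);
}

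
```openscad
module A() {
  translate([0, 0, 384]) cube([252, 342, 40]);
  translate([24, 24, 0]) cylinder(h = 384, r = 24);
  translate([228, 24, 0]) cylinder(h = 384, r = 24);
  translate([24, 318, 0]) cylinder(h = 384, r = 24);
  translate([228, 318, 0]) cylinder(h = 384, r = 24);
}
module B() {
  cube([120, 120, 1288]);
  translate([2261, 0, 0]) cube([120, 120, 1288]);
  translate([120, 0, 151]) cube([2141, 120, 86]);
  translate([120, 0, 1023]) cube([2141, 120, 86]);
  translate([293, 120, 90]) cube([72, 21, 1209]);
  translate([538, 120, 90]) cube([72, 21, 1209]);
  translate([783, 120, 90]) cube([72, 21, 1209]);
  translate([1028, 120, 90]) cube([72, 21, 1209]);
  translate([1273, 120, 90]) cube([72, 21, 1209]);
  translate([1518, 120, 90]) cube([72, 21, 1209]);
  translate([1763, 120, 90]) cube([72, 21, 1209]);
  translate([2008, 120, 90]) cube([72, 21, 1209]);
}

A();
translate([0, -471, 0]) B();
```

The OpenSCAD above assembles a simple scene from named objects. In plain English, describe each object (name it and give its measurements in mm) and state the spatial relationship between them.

A is a four-legged stool. The seat is 252×342 mm, 40 mm thick, top at z = 424 mm. It stands on four round legs, each 48 mm in diameter, from z = 0 to the seat underside, each leg's axis is inset half a diameter from the nearest pair of seat edges (so the leg's bounding box is flush with the corner).

B is a fence section. Two 120×120 mm posts, 1288 mm tall, stand on the floor with a clear span of 2141 mm between their inner faces. Two horizontal rails of 120×86 mm section span the gap between the posts with their undersides at z = 151 mm and z = 1023 mm, flush with the posts' −y face. 8 pickets, each 72 mm wide, 21 mm thick and 1209 mm tall, are fixed to the +y face of the rails with their bottoms at z = 90 mm, evenly spaced across the span with equal gaps (rounded down to the nearest mm) at the −x end and between each pair — any rounding remainder accumulates at the +x end.

The fence section is on the floor beside the stool on its −y side.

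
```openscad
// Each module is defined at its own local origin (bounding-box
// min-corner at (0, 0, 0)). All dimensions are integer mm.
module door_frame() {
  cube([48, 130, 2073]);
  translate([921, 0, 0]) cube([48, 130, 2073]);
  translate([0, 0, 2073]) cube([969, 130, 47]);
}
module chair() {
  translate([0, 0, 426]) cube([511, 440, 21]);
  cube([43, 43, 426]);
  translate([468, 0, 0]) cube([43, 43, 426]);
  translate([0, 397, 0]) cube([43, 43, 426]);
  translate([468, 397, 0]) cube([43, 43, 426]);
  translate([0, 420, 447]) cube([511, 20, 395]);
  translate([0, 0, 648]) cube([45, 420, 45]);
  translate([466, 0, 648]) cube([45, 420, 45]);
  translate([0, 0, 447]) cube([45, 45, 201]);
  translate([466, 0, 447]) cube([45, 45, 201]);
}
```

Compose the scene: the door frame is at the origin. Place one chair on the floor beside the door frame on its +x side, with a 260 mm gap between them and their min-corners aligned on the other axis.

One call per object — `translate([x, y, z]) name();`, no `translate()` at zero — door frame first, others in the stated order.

door_frame();
translate([1229, 0, 0]) chair();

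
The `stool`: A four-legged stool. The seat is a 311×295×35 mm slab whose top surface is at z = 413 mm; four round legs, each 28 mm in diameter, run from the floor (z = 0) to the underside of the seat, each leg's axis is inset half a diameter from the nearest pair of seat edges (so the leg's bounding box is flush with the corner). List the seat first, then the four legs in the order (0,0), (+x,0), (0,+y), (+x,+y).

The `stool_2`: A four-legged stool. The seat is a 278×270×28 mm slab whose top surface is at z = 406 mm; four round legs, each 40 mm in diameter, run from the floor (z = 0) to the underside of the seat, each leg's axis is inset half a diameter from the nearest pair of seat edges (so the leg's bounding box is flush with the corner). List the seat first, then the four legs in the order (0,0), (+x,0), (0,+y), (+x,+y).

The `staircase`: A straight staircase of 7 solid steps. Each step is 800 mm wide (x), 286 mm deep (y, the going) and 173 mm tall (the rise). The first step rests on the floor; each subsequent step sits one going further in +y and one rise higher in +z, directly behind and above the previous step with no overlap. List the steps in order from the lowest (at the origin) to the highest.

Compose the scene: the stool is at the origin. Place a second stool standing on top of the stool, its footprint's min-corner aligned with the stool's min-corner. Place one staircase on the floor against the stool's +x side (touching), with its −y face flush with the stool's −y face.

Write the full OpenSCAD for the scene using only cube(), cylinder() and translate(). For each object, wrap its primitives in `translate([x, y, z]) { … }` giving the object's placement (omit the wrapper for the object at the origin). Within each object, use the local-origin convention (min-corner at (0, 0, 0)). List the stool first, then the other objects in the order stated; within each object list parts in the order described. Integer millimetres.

translate([0, 0, 378]) cube([311, 295, 35]);
translate([14, 14, 0]) cylinder(h = 378, r = 14);
translate([297, 14, 0]) cylinder(h = 378, r = 14);
translate([14, 281, 0]) cylinder(h = 378, r = 14);
translate([297, 281, 0]) cylinder(h = 378, r = 14);
translate([0, 0, 413]) {
  translate([0, 0, 378]) cube([278, 270, 28]);
  translate([20, 20, 0]) cylinder(h = 378, r = 20);
  translate([258, 20, 0]) cylinder(h = 378, r = 20);
  translate([20, 250, 0]) cylinder(h = 378, r = 20);
  translate([258, 250, 0]) cylinder(h = 378, r = 20);
}
translate([311, 0, 0]) {
  cube([800, 286, 173]);
  translate([0, 286, 173]) cube([800, 286, 173]);
  translate([0, 572, 346]) cube([800, 286, 173]);
  translate([0, 858, 519]) cube([800, 286, 173]);
  translate([0, 1144, 692]) cube([800, 286, 173]);
  translate([0, 1430, 865]) cube([800, 286, 173]);
  translate([0, 1716, 1038]) cube([800, 286, 173]);
}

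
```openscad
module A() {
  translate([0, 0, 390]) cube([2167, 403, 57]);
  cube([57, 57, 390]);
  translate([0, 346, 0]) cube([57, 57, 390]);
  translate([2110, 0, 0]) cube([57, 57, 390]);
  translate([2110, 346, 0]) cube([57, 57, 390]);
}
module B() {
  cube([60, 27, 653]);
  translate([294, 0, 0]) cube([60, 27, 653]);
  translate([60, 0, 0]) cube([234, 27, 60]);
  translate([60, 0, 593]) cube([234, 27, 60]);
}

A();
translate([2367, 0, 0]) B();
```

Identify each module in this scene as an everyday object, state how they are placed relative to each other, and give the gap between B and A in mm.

A is a bench. B is a picture frame. The picture frame is on the floor beside the bench on its +x side. The gap between the picture frame and the bench is 200 mm.

The picture frame's nearest face is 200 mm from the bench's +x face.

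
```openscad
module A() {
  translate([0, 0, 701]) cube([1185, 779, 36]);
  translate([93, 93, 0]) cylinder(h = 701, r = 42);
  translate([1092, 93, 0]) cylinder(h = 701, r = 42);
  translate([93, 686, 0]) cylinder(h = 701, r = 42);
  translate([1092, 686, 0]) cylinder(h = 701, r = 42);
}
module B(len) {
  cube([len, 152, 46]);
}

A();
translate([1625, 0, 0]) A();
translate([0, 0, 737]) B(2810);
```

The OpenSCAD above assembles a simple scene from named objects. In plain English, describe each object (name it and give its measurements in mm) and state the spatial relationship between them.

A is a table: top 1185 mm (x) × 779 mm (y), 36 mm thick, upper face at z = 737 mm, on four round legs of 84 mm diameter, each leg's bounding box inset 51 mm from the nearest pair of top edges, running from z = 0 to the bottom of the top.

B is a rectangular beam 2810 mm long (x), 152 mm deep (y), 46 mm thick (z).

The beam spans the tops of two tables placed 440 mm apart, resting at z = 737 mm.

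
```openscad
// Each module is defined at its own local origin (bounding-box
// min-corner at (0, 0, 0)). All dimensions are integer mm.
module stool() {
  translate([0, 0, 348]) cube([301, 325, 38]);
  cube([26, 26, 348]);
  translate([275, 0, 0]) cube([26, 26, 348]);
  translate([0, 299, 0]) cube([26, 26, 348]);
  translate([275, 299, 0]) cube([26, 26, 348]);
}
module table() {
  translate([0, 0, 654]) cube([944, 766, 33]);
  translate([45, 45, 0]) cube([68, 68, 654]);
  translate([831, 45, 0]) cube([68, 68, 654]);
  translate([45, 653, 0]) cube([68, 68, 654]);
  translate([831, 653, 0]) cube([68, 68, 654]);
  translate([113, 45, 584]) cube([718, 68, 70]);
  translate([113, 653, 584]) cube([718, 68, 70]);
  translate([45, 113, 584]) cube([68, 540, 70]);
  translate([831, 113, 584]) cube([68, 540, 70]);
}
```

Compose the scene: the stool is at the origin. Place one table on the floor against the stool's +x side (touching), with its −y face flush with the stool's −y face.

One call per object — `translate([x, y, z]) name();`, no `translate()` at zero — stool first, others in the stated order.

stool();
translate([301, 0, 0]) table();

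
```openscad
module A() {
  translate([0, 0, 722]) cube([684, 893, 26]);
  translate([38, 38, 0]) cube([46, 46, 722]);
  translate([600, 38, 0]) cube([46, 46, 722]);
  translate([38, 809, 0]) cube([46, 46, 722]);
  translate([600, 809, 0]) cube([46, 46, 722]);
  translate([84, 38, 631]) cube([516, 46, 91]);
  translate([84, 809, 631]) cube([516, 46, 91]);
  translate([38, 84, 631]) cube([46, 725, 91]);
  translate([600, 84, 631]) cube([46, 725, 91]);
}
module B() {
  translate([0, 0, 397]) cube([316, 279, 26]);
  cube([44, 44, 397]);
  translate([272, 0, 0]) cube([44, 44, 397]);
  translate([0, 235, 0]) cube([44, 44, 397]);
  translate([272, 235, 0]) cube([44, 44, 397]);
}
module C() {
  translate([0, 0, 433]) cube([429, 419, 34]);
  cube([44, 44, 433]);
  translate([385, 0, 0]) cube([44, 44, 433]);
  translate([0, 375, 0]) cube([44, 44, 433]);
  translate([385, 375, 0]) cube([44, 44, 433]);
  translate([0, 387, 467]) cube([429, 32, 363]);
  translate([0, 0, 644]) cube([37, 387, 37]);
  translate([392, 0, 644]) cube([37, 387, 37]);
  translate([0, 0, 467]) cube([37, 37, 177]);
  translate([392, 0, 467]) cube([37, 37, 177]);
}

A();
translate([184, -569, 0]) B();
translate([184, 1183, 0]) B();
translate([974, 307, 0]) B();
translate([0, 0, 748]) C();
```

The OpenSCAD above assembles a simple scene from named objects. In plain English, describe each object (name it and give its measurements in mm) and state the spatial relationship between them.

A is a table: top 684 mm (x) × 893 mm (y), 26 mm thick, upper face at z = 748 mm, on four 46×46 mm square legs, each inset 38 mm from the nearest pair of top edges, running from z = 0 to the bottom of the top. Four apron rails, 46 mm thick and 91 mm tall, run between adjacent legs with their top edges flush with the underside of the top and their outer faces flush with the legs' outer faces.

B is a four-legged stool. The seat is 316×279 mm, 26 mm thick, top at z = 423 mm. It stands on four square legs, each 44×44 mm in cross-section, from z = 0 to the seat underside, each flush with a corner of the seat.

C is a chair. The seat is a 429×419×34 mm slab with its top at z = 467 mm, on four 44×44 mm corner legs (flush with the seat edges, standing on z = 0). A flat backrest 32 mm thick, 363 mm tall, spans the full seat width and rises from the seat top along its +y edge, rear face flush with the rear of the seat. Two armrests of 37×37 mm section run along each side from the seat's front edge to the front of the backrest, top faces 214 mm above the seat top and outer faces flush with the seat's x-edges; a 37×37 mm post under the front of each armrest stands on the seat at the front corner.

Three stools sit around the table at the −y, +y, +x sides. The chair is on top of the table.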